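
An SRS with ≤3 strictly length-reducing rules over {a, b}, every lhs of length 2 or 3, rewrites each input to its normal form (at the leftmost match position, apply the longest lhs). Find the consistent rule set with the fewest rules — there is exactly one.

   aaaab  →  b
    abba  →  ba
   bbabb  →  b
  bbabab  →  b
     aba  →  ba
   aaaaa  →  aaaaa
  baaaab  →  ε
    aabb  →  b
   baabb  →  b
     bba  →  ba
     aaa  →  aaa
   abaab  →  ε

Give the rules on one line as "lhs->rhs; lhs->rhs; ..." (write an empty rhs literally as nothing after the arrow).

  | aaaab => aaab => aab => ab => b
  | abba => bba => ba
  | bbabb => babb => b
  | bbabab => babab => ab => b

ab->b; bab->; bb->b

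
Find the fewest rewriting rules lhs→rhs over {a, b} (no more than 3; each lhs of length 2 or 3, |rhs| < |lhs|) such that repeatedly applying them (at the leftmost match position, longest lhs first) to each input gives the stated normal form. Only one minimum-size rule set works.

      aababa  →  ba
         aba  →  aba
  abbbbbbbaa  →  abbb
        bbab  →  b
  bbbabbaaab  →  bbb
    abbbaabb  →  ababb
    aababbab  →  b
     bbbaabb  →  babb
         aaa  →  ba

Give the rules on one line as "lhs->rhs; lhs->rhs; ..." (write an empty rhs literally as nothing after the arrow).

  | aababa => bbaba => ba
  | aba
  | abbbbbbbaa => abbbbba => abbb
  | bbab => b

aa->b; bba->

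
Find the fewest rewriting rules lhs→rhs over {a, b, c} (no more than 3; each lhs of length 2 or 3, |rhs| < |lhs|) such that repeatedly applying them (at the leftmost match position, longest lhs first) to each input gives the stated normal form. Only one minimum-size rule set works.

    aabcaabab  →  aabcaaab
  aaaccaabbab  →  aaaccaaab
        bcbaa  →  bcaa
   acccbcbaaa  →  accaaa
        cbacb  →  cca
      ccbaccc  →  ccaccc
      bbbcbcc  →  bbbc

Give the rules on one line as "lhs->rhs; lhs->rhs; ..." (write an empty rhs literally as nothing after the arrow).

acb->ca; ba->a; cbc->

  | aabcaabab => aabcaaab
  | aaaccaabbab => aaaccaabab => aaaccaaab
  | bcbaa => bcaa
  | acccbcbaaa => accbaaa => accaaa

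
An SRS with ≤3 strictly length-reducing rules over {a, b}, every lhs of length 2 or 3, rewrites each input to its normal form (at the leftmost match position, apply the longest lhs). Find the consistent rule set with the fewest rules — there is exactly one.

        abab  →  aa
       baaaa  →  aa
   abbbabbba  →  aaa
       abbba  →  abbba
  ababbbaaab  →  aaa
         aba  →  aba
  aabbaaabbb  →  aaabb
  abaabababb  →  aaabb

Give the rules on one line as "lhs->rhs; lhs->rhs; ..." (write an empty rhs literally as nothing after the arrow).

baa->; bab->a

  | abab => aa
  | baaaa => aa
  | abbbabbba => abbabba => ababa => aaa
  | abbba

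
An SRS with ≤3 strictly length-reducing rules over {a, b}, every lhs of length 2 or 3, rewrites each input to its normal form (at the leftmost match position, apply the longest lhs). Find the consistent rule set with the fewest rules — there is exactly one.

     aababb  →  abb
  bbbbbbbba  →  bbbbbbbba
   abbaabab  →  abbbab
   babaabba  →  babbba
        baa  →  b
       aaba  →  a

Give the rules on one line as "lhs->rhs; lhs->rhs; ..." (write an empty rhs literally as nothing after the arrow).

aab->; baa->b

  | aababb => abb
  | bbbbbbbba
  | abbaabab => abbbab
  | babaabba => babbba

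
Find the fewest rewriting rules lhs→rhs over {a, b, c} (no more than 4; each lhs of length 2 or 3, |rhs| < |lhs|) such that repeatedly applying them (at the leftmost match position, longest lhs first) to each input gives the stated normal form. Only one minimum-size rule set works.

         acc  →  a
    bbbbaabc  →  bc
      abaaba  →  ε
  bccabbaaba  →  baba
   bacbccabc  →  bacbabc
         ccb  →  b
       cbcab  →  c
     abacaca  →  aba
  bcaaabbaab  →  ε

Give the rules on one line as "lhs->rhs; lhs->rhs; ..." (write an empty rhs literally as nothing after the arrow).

aa->; bb->; ca->; cc->

  | acc => a
  | bbbbaabc => bbaabc => aabc => bc
  | abaaba => abba => aa => ε
  | bccabbaaba => babbaaba => baaaba => baba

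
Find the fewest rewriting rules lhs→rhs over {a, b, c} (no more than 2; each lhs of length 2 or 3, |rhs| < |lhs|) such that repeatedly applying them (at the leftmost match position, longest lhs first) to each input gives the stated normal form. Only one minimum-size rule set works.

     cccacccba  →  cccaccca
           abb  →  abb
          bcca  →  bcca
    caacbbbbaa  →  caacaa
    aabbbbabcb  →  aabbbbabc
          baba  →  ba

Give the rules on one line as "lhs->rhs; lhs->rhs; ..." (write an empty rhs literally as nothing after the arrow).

aba->a; cb->c

  | cccacccba => cccaccca
  | abb
  | bcca
  | caacbbbbaa => caacbbbaa => caacbbaa => caacbaa => caacaa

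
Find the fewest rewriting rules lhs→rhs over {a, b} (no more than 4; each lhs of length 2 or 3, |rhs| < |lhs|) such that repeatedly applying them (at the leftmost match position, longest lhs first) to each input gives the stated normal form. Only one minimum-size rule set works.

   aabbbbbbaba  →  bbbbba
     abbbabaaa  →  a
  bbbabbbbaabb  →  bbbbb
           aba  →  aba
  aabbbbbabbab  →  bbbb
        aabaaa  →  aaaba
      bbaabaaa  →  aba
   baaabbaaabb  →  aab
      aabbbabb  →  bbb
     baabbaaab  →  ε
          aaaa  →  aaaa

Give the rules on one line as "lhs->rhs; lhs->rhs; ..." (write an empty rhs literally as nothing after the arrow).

abb->bb; baa->ab; bab->

  | aabbbbbbaba => abbbbbbaba => bbbbbbaba => bbbbba
  | abbbabaaa => bbbabaaa => bbaaa => baba => a
  | bbbabbbbaabb => bbbbbaabb => bbbbabbb => bbbbb
  | aba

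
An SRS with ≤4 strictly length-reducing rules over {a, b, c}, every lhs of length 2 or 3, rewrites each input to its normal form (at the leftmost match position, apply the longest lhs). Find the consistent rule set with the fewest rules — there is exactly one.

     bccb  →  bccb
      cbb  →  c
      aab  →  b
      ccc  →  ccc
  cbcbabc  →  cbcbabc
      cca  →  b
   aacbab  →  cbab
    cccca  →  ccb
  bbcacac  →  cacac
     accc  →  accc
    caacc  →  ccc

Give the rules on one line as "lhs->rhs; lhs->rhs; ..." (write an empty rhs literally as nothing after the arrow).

aa->; bb->; cca->b

  | bccb
  | cbb => c
  | aab => b
  | ccc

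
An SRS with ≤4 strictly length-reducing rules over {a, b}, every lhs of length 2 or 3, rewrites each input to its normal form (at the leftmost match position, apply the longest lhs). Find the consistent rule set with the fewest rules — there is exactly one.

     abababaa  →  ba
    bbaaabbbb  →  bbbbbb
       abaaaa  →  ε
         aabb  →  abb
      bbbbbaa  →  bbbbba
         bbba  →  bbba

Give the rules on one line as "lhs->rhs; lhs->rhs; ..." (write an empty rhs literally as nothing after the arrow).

  | abababaa => babaa => ba
  | bbaaabbbb => bbbbbb
  | abaaaa => aaa => ε
  | aabb => abb

aa->a; aaa->; aba->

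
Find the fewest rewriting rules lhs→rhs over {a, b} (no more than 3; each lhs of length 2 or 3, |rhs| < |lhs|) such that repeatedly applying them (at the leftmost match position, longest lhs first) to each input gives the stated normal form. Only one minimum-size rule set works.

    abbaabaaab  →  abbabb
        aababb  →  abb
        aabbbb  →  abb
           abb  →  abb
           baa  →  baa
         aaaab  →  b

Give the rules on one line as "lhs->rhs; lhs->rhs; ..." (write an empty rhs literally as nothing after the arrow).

  | abbaabaaab => abbaaab => abbabb
  | aababb => abb
  | aabbbb => aaab => abb
  | abb

aaa->ab; aba->; bbb->a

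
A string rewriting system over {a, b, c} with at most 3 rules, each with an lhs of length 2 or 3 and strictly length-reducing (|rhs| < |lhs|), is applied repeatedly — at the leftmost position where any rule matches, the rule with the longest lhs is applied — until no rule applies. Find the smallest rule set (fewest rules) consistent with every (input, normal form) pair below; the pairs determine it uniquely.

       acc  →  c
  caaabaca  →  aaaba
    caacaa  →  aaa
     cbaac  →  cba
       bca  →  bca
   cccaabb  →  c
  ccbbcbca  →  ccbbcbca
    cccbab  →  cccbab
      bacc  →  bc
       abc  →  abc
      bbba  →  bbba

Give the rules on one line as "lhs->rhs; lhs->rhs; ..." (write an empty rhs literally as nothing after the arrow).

  | acc => c
  | caaabaca => aaabaca => aaaba
  | caacaa => aacaa => aaa
  | cbaac => cba

abb->cc; ac->; caa->aa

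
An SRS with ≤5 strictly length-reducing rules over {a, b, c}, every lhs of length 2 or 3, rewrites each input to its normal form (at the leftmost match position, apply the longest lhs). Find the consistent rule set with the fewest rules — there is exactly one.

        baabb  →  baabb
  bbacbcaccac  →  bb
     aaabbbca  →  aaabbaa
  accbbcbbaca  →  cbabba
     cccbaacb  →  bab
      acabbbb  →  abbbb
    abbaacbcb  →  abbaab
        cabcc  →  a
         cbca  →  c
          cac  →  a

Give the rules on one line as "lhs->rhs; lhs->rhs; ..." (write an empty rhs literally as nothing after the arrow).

ac->; bc->a; ca->c; cc->a

  | baabb
  | bbacbcaccac => bbbcaccac => bbaaccac => bbacac => bbac => bb
  | aaabbbca => aaabbaa
  | accbbcbbaca => cbbcbbaca => cbabbaca => cbabba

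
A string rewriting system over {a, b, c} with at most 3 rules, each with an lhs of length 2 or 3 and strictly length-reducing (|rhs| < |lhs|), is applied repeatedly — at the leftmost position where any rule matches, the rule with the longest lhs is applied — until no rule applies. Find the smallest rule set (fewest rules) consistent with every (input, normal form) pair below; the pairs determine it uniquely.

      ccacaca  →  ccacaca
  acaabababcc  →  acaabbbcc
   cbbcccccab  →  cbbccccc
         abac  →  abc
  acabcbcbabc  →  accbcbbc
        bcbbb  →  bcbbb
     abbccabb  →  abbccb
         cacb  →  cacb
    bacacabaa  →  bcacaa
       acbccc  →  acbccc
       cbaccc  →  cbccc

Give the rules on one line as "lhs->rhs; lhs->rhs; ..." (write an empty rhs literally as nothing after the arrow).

ba->b; cab->c

  | ccacaca
  | acaabababcc => acaabbabcc => acaabbbcc
  | cbbcccccab => cbbccccc
  | abac => abc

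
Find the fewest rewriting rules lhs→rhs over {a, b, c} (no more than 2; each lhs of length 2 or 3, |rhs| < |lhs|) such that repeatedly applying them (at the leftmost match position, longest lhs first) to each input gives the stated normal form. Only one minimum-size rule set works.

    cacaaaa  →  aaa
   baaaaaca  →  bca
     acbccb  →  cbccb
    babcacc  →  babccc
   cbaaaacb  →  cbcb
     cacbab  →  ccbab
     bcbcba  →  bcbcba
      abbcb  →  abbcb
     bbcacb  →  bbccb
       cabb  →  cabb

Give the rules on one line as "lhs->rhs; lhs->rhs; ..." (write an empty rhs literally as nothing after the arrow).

  | cacaaaa => ccaaaa => aaa
  | baaaaaca => baaaaca => baaaca => baaca => baca => bca
  | acbccb => cbccb
  | babcacc => babccc

ac->c; cca->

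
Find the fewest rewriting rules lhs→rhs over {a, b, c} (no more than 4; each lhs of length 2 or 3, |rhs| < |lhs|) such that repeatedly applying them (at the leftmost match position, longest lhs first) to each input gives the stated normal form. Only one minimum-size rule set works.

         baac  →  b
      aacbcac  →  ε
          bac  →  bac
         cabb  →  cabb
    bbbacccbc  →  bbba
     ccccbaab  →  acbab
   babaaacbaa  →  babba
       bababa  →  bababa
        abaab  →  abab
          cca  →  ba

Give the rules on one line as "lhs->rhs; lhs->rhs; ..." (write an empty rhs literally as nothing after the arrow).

  | baac => b
  | aacbcac => bcac => aac => ε
  | bac
  | cabb

aa->a; aac->; bc->a; cc->b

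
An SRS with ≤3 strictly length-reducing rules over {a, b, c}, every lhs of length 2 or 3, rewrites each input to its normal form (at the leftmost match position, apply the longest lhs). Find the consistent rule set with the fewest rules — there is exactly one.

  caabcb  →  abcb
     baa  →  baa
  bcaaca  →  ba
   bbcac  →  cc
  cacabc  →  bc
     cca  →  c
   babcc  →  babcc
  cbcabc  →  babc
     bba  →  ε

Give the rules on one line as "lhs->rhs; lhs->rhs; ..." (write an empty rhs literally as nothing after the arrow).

bb->c; ca->; cbc->b

  | caabcb => abcb
  | baa
  | bcaaca => baca => ba
  | bbcac => ccac => cc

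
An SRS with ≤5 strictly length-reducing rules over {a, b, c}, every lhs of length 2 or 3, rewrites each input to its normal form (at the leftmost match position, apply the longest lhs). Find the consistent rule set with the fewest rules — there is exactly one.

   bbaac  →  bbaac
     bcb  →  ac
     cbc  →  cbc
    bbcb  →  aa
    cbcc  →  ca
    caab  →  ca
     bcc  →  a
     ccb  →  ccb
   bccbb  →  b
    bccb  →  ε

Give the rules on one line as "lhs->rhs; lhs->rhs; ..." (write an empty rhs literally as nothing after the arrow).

ab->; bac->aa; bcb->ac; bcc->a

  | bbaac
  | bcb => ac
  | cbc
  | bbcb => bac => aa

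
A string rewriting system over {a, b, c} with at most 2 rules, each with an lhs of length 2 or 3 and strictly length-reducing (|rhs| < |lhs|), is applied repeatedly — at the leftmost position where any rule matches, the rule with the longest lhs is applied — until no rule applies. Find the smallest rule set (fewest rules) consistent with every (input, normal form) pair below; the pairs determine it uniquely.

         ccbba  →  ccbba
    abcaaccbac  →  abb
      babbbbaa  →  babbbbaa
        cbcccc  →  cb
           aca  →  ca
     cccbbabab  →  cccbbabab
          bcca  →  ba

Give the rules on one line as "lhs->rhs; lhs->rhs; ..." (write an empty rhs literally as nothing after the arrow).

  | ccbba
  | abcaaccbac => abaaccbac => abaccbac => abccbac => abcbac => abbac => abbc => abb
  | babbbbaa
  | cbcccc => cbccc => cbcc => cbc => cb

ac->c; bc->b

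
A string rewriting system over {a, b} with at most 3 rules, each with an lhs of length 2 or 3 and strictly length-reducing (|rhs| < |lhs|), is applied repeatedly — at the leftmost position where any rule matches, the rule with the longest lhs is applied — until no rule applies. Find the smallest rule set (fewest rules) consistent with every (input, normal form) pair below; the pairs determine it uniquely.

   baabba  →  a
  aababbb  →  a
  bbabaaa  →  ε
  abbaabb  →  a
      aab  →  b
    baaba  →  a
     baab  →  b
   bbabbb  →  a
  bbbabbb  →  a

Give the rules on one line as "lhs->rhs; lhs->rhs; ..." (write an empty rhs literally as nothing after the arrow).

  | baabba => aabba => bba => ba => a
  | aababbb => babbb => abbb => abb => ab => a
  | bbabaaa => babaaa => abaaa => aaaa => aa => ε
  | abbaabb => abaabb => aaabb => abb => ab => a

aa->; ab->a; ba->a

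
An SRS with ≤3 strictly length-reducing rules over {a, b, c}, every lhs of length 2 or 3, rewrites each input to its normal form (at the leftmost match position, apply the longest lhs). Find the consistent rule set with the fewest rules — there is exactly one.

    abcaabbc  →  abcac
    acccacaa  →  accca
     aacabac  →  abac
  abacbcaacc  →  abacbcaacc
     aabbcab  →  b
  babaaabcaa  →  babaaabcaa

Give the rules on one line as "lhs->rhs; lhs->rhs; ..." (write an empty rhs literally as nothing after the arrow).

abb->; aca->

  | abcaabbc => abcac
  | acccacaa => accca
  | aacabac => abac
  | abacbcaacc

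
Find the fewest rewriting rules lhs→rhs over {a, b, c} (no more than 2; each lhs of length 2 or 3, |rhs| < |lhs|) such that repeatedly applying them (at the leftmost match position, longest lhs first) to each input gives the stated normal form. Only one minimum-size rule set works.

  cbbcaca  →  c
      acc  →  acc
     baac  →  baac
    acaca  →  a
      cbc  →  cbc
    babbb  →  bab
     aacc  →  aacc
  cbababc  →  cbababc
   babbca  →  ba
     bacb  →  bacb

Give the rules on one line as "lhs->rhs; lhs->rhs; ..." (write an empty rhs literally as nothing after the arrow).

  | cbbcaca => ccaca => cca => c
  | acc
  | baac
  | acaca => aca => a

bb->; ca->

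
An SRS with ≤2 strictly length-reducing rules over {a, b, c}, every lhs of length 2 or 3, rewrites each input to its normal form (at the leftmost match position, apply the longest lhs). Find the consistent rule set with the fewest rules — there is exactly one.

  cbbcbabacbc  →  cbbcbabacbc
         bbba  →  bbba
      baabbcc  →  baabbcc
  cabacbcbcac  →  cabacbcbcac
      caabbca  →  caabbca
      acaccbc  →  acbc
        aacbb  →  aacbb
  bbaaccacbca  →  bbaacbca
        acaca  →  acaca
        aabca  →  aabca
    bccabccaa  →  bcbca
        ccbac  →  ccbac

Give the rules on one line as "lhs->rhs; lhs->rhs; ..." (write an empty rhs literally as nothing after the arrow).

acc->; cca->c

  | cbbcbabacbc
  | bbba
  | baabbcc
  | cabacbcbcac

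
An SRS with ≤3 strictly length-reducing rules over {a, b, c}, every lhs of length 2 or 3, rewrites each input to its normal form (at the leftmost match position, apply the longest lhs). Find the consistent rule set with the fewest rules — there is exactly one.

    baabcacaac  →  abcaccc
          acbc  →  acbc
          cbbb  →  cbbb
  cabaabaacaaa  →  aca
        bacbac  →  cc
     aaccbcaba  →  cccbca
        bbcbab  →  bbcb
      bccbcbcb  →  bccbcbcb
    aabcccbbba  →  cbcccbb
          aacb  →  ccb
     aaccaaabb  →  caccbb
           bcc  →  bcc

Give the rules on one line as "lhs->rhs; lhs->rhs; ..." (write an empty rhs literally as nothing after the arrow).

aa->c; ba->; cca->ac

  | baabcacaac => abcacaac => abcaccc
  | acbc
  | cbbb
  | cabaabaacaaa => caabaacaaa => ccbaacaaa => ccacaaa => accaaa => aacaa => ccaa => aca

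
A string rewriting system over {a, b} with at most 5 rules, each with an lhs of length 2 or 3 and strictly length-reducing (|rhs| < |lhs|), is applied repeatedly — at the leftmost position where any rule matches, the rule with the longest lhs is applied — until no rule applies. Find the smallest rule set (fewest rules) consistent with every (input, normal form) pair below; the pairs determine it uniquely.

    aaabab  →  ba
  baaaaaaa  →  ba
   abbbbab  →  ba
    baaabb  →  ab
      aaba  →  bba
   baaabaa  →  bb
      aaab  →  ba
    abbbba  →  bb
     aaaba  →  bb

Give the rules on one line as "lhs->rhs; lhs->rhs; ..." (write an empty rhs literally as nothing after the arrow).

  | aaabab => bbbab => baab => bbb => ba
  | baaaaaaa => bbbaaaa => baaaaa => bbbaa => baaa => bbb => ba
  | abbbbab => ababab => aaab => bbb => ba
  | baaabb => bbbbb => babb => ab

aa->b; aaa->bb; bab->a; bbb->ba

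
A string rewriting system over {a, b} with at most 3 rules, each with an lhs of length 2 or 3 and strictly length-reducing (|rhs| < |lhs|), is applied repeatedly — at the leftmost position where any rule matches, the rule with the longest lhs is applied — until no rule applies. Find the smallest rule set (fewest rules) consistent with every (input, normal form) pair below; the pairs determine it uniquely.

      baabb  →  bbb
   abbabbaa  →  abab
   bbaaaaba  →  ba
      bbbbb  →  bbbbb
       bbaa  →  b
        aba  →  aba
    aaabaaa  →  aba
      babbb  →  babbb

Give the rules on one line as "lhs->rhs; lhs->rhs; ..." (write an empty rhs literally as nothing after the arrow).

aa->; bba->ba

  | baabb => bbb
  | abbabbaa => ababbaa => ababaa => abab
  | bbaaaaba => baaaaba => baaba => bba => ba
  | bbbbb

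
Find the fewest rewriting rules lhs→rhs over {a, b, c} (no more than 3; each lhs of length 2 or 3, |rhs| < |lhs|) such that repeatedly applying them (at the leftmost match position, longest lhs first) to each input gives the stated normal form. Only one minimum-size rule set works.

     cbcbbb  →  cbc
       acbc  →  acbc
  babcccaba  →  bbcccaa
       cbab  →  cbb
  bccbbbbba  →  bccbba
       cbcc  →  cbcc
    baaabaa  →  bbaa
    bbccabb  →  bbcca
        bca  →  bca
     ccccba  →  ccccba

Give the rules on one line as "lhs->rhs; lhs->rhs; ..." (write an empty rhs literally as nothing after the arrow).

ab->b; bbb->; cab->ca

  | cbcbbb => cbc
  | acbc
  | babcccaba => bbcccaba => bbcccaa
  | cbab => cbb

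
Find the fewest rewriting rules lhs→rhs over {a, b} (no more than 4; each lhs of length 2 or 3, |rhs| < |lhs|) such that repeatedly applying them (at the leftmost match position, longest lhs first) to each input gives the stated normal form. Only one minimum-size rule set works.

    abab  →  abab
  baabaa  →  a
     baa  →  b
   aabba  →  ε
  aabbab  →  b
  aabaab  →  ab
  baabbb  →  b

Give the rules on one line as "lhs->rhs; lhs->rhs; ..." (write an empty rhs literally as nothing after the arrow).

aa->b; bb->b; bba->

  | abab
  | baabaa => bbbaa => bbaa => a
  | baa => bb => b
  | aabba => bbba => bba => ε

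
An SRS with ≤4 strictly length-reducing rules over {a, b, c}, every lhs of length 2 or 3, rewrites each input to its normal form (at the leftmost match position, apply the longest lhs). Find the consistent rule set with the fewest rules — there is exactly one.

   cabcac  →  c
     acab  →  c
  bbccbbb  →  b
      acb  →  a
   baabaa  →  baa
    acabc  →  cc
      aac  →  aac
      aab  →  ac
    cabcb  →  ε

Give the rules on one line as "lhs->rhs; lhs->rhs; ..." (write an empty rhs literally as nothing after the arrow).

  | cabcac => bcac => cac => c
  | acab => ab => c
  | bbccbbb => bccbbb => ccbbb => cbb => b
  | acb => a

ab->c; bc->c; ca->; cb->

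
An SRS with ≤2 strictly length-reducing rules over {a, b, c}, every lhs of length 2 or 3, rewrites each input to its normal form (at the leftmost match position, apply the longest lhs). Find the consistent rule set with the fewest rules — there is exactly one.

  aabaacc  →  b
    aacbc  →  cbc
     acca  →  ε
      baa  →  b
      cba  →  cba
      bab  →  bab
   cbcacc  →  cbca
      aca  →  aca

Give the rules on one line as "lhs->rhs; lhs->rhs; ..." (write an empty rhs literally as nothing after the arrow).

  | aabaacc => baacc => bcc => b
  | aacbc => cbc
  | acca => aa => ε
  | baa => b

aa->; cc->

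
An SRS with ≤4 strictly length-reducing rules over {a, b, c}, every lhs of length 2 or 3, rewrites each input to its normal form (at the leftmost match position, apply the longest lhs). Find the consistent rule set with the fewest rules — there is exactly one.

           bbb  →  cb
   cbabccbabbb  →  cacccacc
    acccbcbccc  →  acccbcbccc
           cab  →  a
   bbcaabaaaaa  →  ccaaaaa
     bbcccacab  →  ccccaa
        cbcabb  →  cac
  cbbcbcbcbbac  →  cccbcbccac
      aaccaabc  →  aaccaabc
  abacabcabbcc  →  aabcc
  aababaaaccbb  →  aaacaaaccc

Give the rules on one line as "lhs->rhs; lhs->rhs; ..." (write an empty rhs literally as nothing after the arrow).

baa->; bab->ac; bb->c; cab->a

  | bbb => cb
  | cbabccbabbb => cacccbabbb => cacccacbb => cacccacc
  | acccbcbccc
  | cab => a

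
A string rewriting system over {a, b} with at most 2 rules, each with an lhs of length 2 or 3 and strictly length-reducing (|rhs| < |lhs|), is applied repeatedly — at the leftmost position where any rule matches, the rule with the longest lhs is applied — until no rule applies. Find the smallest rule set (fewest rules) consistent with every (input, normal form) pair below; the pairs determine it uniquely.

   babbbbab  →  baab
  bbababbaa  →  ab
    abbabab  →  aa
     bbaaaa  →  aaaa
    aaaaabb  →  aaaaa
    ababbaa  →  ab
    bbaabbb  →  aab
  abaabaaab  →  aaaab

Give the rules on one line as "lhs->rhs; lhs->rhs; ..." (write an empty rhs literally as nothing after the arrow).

aba->ab; bb->

  | babbbbab => babbab => baab
  | bbababbaa => ababbaa => abbbaa => abaa => aba => ab
  | abbabab => aabab => aabb => aa
  | bbaaaa => aaaa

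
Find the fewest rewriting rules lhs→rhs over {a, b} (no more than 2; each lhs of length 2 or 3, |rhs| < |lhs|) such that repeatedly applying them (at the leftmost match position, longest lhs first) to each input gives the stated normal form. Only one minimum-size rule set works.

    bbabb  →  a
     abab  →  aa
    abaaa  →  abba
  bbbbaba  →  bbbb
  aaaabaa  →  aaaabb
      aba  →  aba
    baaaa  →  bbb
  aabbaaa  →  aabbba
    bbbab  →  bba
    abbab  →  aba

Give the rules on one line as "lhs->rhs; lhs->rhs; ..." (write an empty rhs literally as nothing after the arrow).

baa->bb; bab->a

  | bbabb => bab => a
  | abab => aa
  | abaaa => abba
  | bbbbaba => bbbaa => bbbb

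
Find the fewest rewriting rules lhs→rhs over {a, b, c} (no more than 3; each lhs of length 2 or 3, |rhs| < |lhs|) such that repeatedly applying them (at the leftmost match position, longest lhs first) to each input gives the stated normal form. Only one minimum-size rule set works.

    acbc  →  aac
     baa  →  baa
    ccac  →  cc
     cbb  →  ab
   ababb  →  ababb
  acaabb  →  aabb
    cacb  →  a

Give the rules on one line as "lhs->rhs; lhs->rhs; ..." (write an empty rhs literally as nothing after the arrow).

  | acbc => aac
  | baa
  | ccac => cc
  | cbb => ab

ca->; cb->a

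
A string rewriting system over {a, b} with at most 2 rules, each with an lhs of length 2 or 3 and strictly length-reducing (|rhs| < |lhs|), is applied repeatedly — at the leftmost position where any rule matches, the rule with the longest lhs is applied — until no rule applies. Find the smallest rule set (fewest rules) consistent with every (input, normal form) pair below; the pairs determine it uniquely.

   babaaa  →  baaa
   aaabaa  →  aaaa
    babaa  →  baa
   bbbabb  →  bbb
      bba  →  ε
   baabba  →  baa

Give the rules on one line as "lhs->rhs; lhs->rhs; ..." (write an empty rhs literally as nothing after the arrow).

  | babaaa => baaa
  | aaabaa => aaaa
  | babaa => baa
  | bbbabb => bbb

aba->a; bba->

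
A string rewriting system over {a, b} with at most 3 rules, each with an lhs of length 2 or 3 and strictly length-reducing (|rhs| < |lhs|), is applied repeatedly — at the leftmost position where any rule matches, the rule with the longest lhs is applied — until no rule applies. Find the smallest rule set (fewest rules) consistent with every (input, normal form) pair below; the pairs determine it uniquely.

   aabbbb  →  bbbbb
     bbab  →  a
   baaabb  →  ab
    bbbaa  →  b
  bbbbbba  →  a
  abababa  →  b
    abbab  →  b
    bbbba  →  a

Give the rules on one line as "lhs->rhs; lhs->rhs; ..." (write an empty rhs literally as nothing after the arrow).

aa->b; ba->a; bab->a

  | aabbbb => bbbbb
  | bbab => ba => a
  | baaabb => aaabb => babb => ab
  | bbbaa => bbaa => baa => aa => b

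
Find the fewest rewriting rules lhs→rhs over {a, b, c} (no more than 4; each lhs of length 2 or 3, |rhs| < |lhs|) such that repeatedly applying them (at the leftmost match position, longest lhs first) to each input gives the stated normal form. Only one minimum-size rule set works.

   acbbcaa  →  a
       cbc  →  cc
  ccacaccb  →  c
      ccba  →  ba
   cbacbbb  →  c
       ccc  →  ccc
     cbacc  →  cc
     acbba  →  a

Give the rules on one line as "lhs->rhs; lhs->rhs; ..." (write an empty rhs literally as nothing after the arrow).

  | acbbcaa => acbcaa => accaa => aca => a
  | cbc => cc
  | ccacaccb => ccaccb => cccb => cb => c
  | ccba => ba

ca->; cb->c; ccb->b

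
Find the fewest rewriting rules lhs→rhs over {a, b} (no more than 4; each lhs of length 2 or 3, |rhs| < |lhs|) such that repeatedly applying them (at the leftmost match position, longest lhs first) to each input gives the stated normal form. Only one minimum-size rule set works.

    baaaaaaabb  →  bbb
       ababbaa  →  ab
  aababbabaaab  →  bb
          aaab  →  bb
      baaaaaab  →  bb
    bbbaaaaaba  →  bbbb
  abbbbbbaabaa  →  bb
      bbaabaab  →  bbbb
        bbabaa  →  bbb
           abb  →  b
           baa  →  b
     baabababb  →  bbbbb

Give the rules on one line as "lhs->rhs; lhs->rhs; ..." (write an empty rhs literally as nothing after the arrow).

aa->b; aab->ab; abb->aa; ba->b

  | baaaaaaabb => baaaaaabb => baaaaabb => baaaabb => baaabb => baabb => babb => bbb
  | ababbaa => abbbaa => aabaa => abaa => aba => ab
  | aababbabaaab => ababbabaaab => abbbabaaab => aababaaab => ababaaab => abbaaab => aaaaab => baaab => baab => bab => bb
  | aaab => bab => bb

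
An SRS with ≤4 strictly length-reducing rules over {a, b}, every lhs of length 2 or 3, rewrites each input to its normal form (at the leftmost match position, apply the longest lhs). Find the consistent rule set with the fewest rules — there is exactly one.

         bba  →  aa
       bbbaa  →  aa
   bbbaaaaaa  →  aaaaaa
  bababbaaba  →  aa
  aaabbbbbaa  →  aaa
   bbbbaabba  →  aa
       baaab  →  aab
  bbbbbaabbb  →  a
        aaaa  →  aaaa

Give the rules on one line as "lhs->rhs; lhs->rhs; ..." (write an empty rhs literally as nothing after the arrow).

  | bba => aa
  | bbbaa => abaa => aa
  | bbbaaaaaa => abaaaaaa => aaaaaa
  | bababbaaba => abbaaba => baaaba => aaba => aa

abb->ba; ba->; bab->; bb->a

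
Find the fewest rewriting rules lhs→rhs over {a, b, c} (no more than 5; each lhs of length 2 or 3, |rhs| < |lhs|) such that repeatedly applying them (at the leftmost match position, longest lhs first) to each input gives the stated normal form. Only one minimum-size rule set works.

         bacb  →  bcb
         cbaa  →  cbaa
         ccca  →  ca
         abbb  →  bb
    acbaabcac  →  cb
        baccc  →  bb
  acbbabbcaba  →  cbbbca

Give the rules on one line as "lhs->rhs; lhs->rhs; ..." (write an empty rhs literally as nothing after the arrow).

  | bacb => bcb
  | cbaa
  | ccca => ca
  | abbb => bb

ab->; ac->c; acc->bc; cc->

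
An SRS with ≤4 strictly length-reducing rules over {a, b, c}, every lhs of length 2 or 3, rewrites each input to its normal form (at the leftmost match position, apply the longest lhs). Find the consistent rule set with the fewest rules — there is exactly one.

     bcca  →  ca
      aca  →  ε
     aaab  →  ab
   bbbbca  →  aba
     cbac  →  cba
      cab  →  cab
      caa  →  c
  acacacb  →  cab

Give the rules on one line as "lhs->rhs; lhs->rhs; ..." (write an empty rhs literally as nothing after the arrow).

  | bcca => ca
  | aca => aa => ε
  | aaab => ab
  | bbbbca => abbca => aba

aa->; ac->a; bbb->ab; bc->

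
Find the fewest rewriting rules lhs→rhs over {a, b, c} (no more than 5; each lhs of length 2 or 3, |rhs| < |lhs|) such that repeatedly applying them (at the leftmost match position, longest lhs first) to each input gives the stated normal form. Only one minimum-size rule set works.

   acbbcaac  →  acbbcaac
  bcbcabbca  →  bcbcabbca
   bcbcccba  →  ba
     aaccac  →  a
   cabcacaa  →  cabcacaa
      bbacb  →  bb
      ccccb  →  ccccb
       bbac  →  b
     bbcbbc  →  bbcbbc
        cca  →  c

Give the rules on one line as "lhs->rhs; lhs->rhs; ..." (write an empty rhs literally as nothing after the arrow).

acc->b; bac->; bcc->; cca->c

  | acbbcaac
  | bcbcabbca
  | bcbcccba => bccba => ba
  | aaccac => abac => a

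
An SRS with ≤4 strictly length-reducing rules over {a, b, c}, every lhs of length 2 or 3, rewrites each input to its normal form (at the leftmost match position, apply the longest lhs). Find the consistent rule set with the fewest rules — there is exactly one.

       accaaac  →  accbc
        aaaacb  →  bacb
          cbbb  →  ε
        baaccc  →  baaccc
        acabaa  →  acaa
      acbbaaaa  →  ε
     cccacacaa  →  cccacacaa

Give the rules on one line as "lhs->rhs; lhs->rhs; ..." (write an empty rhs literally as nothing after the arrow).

aaa->b; ab->; bb->; cbb->a

  | accaaac => accbc
  | aaaacb => bacb
  | cbbb => ab => ε
  | baaccc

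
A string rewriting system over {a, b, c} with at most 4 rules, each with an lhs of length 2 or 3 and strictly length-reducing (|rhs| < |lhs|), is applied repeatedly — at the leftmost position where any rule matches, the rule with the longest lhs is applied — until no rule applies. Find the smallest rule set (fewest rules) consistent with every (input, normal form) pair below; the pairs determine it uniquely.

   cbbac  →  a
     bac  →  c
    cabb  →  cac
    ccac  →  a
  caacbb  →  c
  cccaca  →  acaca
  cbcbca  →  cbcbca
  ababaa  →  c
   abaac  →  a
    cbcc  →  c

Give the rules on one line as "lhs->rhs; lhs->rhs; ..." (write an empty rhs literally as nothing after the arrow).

aa->c; ba->; bb->c; cc->a

  | cbbac => ccac => aac => cc => a
  | bac => c
  | cabb => cac
  | ccac => aac => cc => a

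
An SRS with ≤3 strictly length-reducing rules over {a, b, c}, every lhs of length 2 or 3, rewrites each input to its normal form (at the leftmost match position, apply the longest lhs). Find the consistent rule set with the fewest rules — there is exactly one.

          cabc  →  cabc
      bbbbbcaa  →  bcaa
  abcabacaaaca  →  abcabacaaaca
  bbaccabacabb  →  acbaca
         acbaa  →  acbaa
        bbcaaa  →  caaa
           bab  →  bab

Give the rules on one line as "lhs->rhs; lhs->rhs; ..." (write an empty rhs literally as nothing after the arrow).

  | cabc
  | bbbbbcaa => bbbcaa => bcaa
  | abcabacaaaca
  | bbaccabacabb => accabacabb => acbacabb => acbaca

bb->; cca->c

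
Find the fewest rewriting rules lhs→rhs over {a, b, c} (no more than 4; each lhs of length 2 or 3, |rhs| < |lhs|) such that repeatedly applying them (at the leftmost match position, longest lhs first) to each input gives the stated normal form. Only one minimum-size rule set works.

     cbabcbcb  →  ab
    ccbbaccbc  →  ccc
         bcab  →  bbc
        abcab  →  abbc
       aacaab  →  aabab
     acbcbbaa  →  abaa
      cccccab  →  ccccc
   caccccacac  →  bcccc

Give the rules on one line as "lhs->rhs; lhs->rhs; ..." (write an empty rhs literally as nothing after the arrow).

  | cbabcbcb => abcbcb => abcb => ab
  | ccbbaccbc => ccbaccbc => ccaccbc => cbccbc => ccbc => ccc
  | bcab => bbc
  | abcab => abbc

ca->b; cab->bc; cb->; ccb->cc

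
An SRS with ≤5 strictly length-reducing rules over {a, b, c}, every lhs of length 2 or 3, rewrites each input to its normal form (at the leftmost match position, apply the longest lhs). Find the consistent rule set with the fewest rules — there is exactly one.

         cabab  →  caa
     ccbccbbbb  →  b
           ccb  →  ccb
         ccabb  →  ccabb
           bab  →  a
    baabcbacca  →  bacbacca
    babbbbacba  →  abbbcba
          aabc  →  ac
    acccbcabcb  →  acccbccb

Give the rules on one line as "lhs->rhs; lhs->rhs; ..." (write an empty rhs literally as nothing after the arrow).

abc->c; bab->a; bba->bb; cbb->b

  | cabab => caa
  | ccbccbbbb => ccbcbbb => ccbbb => cbb => b
  | ccb
  | ccabb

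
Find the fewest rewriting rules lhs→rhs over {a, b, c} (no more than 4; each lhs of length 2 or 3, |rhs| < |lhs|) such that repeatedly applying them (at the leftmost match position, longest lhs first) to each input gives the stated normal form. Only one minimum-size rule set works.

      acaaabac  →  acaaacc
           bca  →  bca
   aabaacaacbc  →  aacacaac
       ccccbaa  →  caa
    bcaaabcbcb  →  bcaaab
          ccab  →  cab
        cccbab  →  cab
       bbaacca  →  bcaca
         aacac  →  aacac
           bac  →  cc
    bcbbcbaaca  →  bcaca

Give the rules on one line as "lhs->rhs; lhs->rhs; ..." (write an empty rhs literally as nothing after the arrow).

ba->c; cb->; cca->ca

  | acaaabac => acaaacc
  | bca
  | aabaacaacbc => aacacaacbc => aacacaac
  | ccccbaa => cccaa => ccaa => caa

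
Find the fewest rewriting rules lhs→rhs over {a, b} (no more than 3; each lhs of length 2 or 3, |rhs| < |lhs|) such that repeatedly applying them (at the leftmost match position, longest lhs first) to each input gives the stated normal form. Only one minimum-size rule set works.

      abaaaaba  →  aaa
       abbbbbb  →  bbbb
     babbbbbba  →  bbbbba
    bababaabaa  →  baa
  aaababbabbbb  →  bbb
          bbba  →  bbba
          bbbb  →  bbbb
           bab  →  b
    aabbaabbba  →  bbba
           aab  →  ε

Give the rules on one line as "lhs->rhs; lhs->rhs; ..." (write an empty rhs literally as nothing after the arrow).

  | abaaaaba => aaaaba => aaa
  | abbbbbb => bbbb
  | babbbbbba => bbbbba
  | bababaabaa => babaabaa => baabaa => baa

aab->; ab->; abb->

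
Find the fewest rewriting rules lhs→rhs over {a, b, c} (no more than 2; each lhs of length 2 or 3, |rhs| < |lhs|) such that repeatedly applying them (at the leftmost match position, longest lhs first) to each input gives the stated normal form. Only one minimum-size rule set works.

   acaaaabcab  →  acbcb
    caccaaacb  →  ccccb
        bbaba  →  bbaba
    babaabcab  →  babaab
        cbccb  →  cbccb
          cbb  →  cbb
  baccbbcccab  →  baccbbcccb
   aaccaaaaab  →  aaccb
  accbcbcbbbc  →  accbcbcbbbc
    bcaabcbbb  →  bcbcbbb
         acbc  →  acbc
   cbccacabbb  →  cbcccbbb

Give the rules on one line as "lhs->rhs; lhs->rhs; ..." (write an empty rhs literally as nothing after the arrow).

abc->; ca->c

  | acaaaabcab => acaaabcab => acaabcab => acabcab => acbcab => acbcb
  | caccaaacb => cccaaacb => cccaacb => cccacb => ccccb
  | bbaba
  | babaabcab => babaab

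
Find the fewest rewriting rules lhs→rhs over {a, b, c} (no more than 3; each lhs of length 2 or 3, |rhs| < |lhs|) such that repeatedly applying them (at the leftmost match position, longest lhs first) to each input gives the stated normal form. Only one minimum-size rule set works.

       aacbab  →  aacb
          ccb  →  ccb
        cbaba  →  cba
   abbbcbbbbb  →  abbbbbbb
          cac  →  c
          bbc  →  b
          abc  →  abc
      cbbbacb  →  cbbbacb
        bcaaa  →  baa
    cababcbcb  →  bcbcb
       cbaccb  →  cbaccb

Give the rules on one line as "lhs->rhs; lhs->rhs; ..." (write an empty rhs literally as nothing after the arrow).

  | aacbab => aacb
  | ccb
  | cbaba => cba
  | abbbcbbbbb => abbbbbbb

bab->b; bbc->b; ca->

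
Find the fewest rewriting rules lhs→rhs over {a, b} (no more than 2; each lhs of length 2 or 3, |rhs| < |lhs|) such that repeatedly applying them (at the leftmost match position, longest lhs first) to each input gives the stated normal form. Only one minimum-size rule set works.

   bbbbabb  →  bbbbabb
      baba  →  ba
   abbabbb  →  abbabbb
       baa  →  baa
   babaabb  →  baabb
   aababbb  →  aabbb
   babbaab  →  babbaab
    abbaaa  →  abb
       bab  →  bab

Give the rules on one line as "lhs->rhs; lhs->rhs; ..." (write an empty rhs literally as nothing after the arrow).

aaa->; aba->a

  | bbbbabb
  | baba => ba
  | abbabbb
  | baa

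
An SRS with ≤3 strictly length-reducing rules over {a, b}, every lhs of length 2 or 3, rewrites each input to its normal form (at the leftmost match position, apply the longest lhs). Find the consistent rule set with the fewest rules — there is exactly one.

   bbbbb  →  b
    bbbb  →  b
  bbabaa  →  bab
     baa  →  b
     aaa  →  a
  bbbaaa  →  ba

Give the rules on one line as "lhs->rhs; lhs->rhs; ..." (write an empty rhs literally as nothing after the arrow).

  | bbbbb => bbbb => bbb => bb => b
  | bbbb => bbb => bb => b
  | bbabaa => babaa => bab
  | baa => b

aa->; bb->b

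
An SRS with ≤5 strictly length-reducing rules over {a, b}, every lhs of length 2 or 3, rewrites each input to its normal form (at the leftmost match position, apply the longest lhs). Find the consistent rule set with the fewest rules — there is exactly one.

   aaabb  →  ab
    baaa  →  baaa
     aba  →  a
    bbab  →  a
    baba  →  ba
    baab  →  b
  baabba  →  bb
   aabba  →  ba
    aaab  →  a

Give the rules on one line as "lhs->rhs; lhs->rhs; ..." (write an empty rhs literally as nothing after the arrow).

  | aaabb => ab
  | baaa
  | aba => a
  | bbab => bbb => a

aab->; aba->a; bba->bb; bbb->a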